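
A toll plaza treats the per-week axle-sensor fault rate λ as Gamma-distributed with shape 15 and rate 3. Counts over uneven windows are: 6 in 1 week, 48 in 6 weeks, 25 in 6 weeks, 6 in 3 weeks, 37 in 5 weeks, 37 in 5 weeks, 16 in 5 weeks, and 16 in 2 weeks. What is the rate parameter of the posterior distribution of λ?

36

Total count: 6 + 48 + 25 + 6 + 37 + 37 + 16 + 16 = 191.
Total exposure: 1 + 6 + 6 + 3 + 5 + 5 + 5 + 2 = 33 weeks.
Conjugate update: add total count to the shape and total exposure to the rate, giving Gamma(206, 36).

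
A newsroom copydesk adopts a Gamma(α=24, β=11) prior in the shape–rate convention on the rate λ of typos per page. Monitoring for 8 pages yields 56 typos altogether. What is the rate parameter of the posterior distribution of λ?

19

Total count 56 over total exposure 8 pages.
Gamma(α, β) with Poisson data over total exposure Σt gives posterior Gamma(α+Σx, β+Σt) = Gamma(80, 19).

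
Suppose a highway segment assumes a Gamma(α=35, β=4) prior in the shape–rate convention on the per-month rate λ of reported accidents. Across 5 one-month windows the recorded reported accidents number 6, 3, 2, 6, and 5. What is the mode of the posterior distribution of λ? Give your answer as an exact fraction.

56/9

Total count: 6 + 3 + 2 + 6 + 5 = 22.
Total exposure: 5 months.
Conjugate update: add total count to the shape and total exposure to the rate, giving Gamma(57, 9).
Posterior mode = (α'−1)/β' = 56/9.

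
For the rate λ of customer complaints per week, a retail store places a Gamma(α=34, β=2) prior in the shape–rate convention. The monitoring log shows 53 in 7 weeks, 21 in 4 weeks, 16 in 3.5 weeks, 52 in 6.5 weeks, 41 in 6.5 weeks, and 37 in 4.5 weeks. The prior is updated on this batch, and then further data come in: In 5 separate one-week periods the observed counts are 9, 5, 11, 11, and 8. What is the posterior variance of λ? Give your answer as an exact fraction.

298/1521

Total count: 53 + 21 + 16 + 52 + 41 + 37 = 220.
Total exposure: 7 + 4 + 3.5 + 6.5 + 6.5 + 4.5 = 32 weeks.
After the first batch: Gamma(34 + 220, 2 + 32) = Gamma(254, 34).
Total count: 9 + 5 + 11 + 11 + 8 = 44.
Total exposure: 5 weeks.
After the second batch: Gamma(254 + 44, 34 + 5) = Gamma(298, 39).
Posterior variance = α'/β'² = 298/1521.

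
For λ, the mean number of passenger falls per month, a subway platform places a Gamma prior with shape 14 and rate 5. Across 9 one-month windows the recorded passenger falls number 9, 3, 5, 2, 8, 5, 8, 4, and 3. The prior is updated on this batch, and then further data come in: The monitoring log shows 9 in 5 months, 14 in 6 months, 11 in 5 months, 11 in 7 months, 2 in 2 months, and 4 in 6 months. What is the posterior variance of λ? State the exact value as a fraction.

112/2025

Total count: 9 + 3 + 5 + 2 + 8 + 5 + 8 + 4 + 3 = 47.
Total exposure: 9 months.
After the first batch: Gamma(14 + 47, 5 + 9) = Gamma(61, 14).
Total count: 9 + 14 + 11 + 11 + 2 + 4 = 51.
Total exposure: 5 + 6 + 5 + 7 + 2 + 6 = 31 months.
After the second batch: Gamma(61 + 51, 14 + 31) = Gamma(112, 45).
Posterior variance = α'/β'² = 112/2025.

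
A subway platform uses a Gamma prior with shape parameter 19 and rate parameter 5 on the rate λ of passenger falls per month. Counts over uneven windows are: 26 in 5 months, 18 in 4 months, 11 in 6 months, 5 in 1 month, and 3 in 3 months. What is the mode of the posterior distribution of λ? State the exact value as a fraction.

27/8

Total count: 26 + 18 + 11 + 5 + 3 = 63.
Total exposure: 5 + 4 + 6 + 1 + 3 = 19 months.
Posterior: α' = 19 + 63 = 82, β' = 5 + 19 = 24.
Posterior mode = (α'−1)/β' = 81/24 = 27/8.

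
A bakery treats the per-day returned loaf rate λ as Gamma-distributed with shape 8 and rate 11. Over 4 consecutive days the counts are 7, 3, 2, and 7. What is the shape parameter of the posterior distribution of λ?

Total count: 7 + 3 + 2 + 7 = 19.
Total exposure: 4 days.
Posterior: α' = 8 + 19 = 27, β' = 11 + 4 = 15.

27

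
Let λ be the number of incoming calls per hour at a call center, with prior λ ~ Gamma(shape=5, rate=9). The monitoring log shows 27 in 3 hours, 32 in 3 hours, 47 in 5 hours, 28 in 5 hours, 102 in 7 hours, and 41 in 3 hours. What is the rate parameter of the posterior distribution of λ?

35

Total count: 27 + 32 + 47 + 28 + 102 + 41 = 277.
Total exposure: 3 + 3 + 5 + 5 + 7 + 3 = 26 hours.
Conjugate update: add total count to the shape and total exposure to the rate, giving Gamma(282, 35).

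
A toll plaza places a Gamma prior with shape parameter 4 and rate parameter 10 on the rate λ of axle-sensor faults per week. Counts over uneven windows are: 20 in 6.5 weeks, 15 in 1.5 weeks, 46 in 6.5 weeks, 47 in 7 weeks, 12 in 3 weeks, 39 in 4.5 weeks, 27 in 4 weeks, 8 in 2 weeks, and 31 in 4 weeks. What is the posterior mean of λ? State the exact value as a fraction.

Total count: 20 + 15 + 46 + 47 + 12 + 39 + 27 + 8 + 31 = 245.
Total exposure: 6.5 + 1.5 + 6.5 + 7 + 3 + 4.5 + 4 + 2 + 4 = 39 weeks.
The Gamma prior is conjugate for the Poisson rate, so λ | data ~ Gamma(4+245, 10+39) = Gamma(249, 49).
Posterior mean = α'/β' = 249/49.

249/49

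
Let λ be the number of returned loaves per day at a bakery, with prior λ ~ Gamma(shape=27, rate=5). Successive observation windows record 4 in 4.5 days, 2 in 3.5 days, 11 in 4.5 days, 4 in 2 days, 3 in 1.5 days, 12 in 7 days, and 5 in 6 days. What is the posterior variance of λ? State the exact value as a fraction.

1/17

Total count: 4 + 2 + 11 + 4 + 3 + 12 + 5 = 41.
Total exposure: 4.5 + 3.5 + 4.5 + 2 + 1.5 + 7 + 6 = 29 days.
By Gamma–Poisson conjugacy, the posterior is Gamma(α + Σx, β + Σt) = Gamma(27 + 41, 5 + 29) = Gamma(68, 34).
Posterior variance = α'/β'² = 68/1156 = 1/17.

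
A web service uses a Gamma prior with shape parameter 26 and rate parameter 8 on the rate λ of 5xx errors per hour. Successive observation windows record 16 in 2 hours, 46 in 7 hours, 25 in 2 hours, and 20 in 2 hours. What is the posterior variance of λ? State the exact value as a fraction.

Total count: 16 + 46 + 25 + 20 = 107.
Total exposure: 2 + 7 + 2 + 2 = 13 hours.
By Gamma–Poisson conjugacy, the posterior is Gamma(α + Σx, β + Σt) = Gamma(26 + 107, 8 + 13) = Gamma(133, 21).
Posterior variance = α'/β'² = 133/441 = 19/63.

19/63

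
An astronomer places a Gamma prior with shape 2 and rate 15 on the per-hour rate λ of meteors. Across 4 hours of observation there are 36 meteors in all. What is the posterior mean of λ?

Total count 36 over total exposure 4 hours.
By Gamma–Poisson conjugacy, the posterior is Gamma(α + Σx, β + Σt) = Gamma(2 + 36, 15 + 4) = Gamma(38, 19).
Posterior mean = α'/β' = 38/19 = 2.

2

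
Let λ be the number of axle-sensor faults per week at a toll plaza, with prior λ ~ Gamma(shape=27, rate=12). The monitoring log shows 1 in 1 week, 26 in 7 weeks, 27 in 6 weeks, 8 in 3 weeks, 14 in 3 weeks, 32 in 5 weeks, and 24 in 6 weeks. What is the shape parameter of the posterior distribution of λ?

159

Total count: 1 + 26 + 27 + 8 + 14 + 32 + 24 = 132.
Total exposure: 1 + 7 + 6 + 3 + 3 + 5 + 6 = 31 weeks.
By Gamma–Poisson conjugacy, the posterior is Gamma(α + Σx, β + Σt) = Gamma(27 + 132, 12 + 31) = Gamma(159, 43).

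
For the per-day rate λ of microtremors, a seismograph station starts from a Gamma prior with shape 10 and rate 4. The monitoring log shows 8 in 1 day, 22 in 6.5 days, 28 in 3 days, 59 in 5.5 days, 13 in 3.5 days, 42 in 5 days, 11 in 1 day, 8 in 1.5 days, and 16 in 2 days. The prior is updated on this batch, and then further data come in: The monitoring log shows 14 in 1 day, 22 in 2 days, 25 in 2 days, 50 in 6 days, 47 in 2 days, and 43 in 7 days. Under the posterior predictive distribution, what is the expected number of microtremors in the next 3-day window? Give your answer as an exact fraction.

Total count: 8 + 22 + 28 + 59 + 13 + 42 + 11 + 8 + 16 = 207.
Total exposure: 1 + 6.5 + 3 + 5.5 + 3.5 + 5 + 1 + 1.5 + 2 = 29 days.
After the first batch: Gamma(10 + 207, 4 + 29) = Gamma(217, 33).
Total count: 14 + 22 + 25 + 50 + 47 + 43 = 201.
Total exposure: 1 + 2 + 2 + 6 + 2 + 7 = 20 days.
After the second batch: Gamma(217 + 201, 33 + 20) = Gamma(418, 53).
Predictive mean over a 3-day window = T·E[λ|data] = 3·418/53 = 1254/53.

1254/53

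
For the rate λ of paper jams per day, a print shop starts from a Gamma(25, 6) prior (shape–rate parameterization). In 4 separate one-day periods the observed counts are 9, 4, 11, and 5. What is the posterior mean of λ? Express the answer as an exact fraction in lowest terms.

Total count: 9 + 4 + 11 + 5 = 29.
Total exposure: 4 days.
Gamma(α, β) with Poisson data over total exposure Σt gives posterior Gamma(α+Σx, β+Σt) = Gamma(54, 10).
Posterior mean = α'/β' = 54/10 = 27/5.

27/5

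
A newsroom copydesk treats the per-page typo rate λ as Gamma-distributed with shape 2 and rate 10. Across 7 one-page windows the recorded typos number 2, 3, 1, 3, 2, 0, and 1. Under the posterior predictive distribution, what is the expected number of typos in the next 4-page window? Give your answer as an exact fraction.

56/17

Total count: 2 + 3 + 1 + 3 + 2 + 0 + 1 = 12.
Total exposure: 7 pages.
Gamma(α, β) with Poisson data over total exposure Σt gives posterior Gamma(α+Σx, β+Σt) = Gamma(14, 17).
Predictive mean over a 4-page window = T·E[λ|data] = 4·14/17 = 56/17.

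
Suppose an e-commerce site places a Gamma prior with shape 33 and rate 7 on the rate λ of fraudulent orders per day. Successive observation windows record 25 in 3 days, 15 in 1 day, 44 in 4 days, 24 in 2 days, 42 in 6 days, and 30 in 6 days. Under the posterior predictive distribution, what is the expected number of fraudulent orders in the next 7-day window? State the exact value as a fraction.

Total count: 25 + 15 + 44 + 24 + 42 + 30 = 180.
Total exposure: 3 + 1 + 4 + 2 + 6 + 6 = 22 days.
By Gamma–Poisson conjugacy, the posterior is Gamma(α + Σx, β + Σt) = Gamma(33 + 180, 7 + 22) = Gamma(213, 29).
Predictive mean over a 7-day window = T·E[λ|data] = 7·213/29 = 1491/29.

1491/29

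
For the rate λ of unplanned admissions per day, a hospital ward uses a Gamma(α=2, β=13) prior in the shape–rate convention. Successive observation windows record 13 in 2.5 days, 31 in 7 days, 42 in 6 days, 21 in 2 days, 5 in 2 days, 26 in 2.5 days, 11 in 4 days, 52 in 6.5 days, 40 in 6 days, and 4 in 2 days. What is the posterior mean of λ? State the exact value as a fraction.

Total count: 13 + 31 + 42 + 21 + 5 + 26 + 11 + 52 + 40 + 4 = 245.
Total exposure: 2.5 + 7 + 6 + 2 + 2 + 2.5 + 4 + 6.5 + 6 + 2 = 40.5 days.
Conjugate update: add total count to the shape and total exposure to the rate, giving Gamma(247, 107/2).
Posterior mean = α'/β' = 247/(107/2) = 494/107.

494/107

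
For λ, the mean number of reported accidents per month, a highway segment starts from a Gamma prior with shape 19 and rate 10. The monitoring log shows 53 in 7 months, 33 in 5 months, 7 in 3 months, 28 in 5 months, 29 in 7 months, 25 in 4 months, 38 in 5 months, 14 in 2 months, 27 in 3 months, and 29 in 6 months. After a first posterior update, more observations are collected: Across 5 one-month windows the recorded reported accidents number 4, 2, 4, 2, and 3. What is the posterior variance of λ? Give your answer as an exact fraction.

Total count: 53 + 33 + 7 + 28 + 29 + 25 + 38 + 14 + 27 + 29 = 283.
Total exposure: 7 + 5 + 3 + 5 + 7 + 4 + 5 + 2 + 3 + 6 = 47 months.
After the first batch: Gamma(19 + 283, 10 + 47) = Gamma(302, 57).
Total count: 4 + 2 + 4 + 2 + 3 = 15.
Total exposure: 5 months.
After the second batch: Gamma(302 + 15, 57 + 5) = Gamma(317, 62).
Posterior variance = α'/β'² = 317/3844.

317/3844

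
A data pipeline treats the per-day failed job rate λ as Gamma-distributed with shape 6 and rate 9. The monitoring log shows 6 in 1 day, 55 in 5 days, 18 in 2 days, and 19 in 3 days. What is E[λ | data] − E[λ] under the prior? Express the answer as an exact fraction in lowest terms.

68/15

Total count: 6 + 55 + 18 + 19 = 98.
Total exposure: 1 + 5 + 2 + 3 = 11 days.
Posterior: α' = 6 + 98 = 104, β' = 9 + 11 = 20.
Posterior mean = 104/20 = 26/5; prior mean = 6/9 = 2/3. Difference = 26/5 − 2/3 = 68/15.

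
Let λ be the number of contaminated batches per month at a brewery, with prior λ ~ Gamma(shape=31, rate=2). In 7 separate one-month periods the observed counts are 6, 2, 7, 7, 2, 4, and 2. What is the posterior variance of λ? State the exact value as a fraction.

61/81

Total count: 6 + 2 + 7 + 7 + 2 + 4 + 2 = 30.
Total exposure: 7 months.
Gamma(α, β) with Poisson data over total exposure Σt gives posterior Gamma(α+Σx, β+Σt) = Gamma(61, 9).
Posterior variance = α'/β'² = 61/81.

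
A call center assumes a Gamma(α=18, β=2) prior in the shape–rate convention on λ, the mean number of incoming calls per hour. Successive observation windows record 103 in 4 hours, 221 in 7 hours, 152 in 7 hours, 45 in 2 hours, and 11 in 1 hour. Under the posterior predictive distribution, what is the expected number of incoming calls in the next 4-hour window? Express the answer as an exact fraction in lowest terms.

2200/23

Total count: 103 + 221 + 152 + 45 + 11 = 532.
Total exposure: 4 + 7 + 7 + 2 + 1 = 21 hours.
Gamma(α, β) with Poisson data over total exposure Σt gives posterior Gamma(α+Σx, β+Σt) = Gamma(550, 23).
Predictive mean over a 4-hour window = T·E[λ|data] = 4·550/23 = 2200/23.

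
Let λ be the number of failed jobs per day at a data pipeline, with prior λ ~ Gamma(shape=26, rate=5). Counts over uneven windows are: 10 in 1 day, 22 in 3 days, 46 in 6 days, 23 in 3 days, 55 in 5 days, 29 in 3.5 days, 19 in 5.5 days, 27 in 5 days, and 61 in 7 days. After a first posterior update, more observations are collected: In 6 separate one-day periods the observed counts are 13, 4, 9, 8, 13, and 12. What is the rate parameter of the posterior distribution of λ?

50

Total count: 10 + 22 + 46 + 23 + 55 + 29 + 19 + 27 + 61 = 292.
Total exposure: 1 + 3 + 6 + 3 + 5 + 3.5 + 5.5 + 5 + 7 = 39 days.
After the first batch: Gamma(26 + 292, 5 + 39) = Gamma(318, 44).
Total count: 13 + 4 + 9 + 8 + 13 + 12 = 59.
Total exposure: 6 days.
After the second batch: Gamma(318 + 59, 44 + 6) = Gamma(377, 50).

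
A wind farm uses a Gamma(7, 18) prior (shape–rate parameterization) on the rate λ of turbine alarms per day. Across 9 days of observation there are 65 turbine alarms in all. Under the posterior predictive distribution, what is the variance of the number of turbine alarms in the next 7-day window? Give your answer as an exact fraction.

Total count 65 over total exposure 9 days.
By Gamma–Poisson conjugacy, the posterior is Gamma(α + Σx, β + Σt) = Gamma(7 + 65, 18 + 9) = Gamma(72, 27).
The posterior predictive for a window of length T is Negative Binomial with variance T·α'·(β'+T)/β'² = 7·72·34/729 = 1904/81.

1904/81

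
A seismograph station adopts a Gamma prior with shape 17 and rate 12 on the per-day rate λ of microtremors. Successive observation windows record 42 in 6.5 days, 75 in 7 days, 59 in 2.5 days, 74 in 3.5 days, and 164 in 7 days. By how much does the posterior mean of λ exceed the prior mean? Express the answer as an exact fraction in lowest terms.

Total count: 42 + 75 + 59 + 74 + 164 = 414.
Total exposure: 6.5 + 7 + 2.5 + 3.5 + 7 = 26.5 days.
Posterior: α' = 17 + 414 = 431, β' = 12 + 26.5 = 77/2.
Posterior mean = 431/(77/2) = 862/77; prior mean = 17/12 = 17/12. Difference = 862/77 − 17/12 = 9035/924.

9035/924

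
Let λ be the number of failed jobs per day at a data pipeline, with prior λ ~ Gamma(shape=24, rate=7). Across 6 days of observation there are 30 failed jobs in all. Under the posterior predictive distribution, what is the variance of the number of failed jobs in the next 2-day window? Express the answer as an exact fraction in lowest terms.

1620/169

Total count 30 over total exposure 6 days.
By Gamma–Poisson conjugacy, the posterior is Gamma(α + Σx, β + Σt) = Gamma(24 + 30, 7 + 6) = Gamma(54, 13).
The posterior predictive for a window of length T is Negative Binomial with variance T·α'·(β'+T)/β'² = 2·54·15/169 = 1620/169.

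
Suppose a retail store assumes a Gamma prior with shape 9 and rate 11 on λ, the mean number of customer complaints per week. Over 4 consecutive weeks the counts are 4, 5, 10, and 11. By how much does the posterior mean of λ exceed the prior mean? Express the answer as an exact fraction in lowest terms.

98/55

Total count: 4 + 5 + 10 + 11 = 30.
Total exposure: 4 weeks.
Posterior: α' = 9 + 30 = 39, β' = 11 + 4 = 15.
Posterior mean = 39/15 = 13/5; prior mean = 9/11 = 9/11. Difference = 13/5 − 9/11 = 98/55.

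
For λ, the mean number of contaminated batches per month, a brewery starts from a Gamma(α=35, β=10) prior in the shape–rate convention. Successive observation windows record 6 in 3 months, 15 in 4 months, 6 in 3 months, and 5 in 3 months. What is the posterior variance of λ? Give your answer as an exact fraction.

67/529

Total count: 6 + 15 + 6 + 5 = 32.
Total exposure: 3 + 4 + 3 + 3 = 13 months.
By Gamma–Poisson conjugacy, the posterior is Gamma(α + Σx, β + Σt) = Gamma(35 + 32, 10 + 13) = Gamma(67, 23).
Posterior variance = α'/β'² = 67/529.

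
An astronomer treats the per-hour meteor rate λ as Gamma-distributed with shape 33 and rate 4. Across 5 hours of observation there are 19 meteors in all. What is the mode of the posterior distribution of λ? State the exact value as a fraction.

17/3

Total count 19 over total exposure 5 hours.
By Gamma–Poisson conjugacy, the posterior is Gamma(α + Σx, β + Σt) = Gamma(33 + 19, 4 + 5) = Gamma(52, 9).
Posterior mode = (α'−1)/β' = 51/9 = 17/3.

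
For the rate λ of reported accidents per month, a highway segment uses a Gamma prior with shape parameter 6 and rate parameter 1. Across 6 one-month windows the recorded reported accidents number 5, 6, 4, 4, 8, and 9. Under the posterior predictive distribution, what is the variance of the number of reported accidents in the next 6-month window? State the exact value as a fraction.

Total count: 5 + 6 + 4 + 4 + 8 + 9 = 36.
Total exposure: 6 months.
Posterior: α' = 6 + 36 = 42, β' = 1 + 6 = 7.
The posterior predictive for a window of length T is Negative Binomial with variance T·α'·(β'+T)/β'² = 6·42·13/49 = 468/7.

468/7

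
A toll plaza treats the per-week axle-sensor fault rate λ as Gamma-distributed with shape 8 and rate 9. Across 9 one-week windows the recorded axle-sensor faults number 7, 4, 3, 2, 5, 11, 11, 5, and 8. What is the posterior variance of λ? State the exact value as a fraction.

Total count: 7 + 4 + 3 + 2 + 5 + 11 + 11 + 5 + 8 = 56.
Total exposure: 9 weeks.
By Gamma–Poisson conjugacy, the posterior is Gamma(α + Σx, β + Σt) = Gamma(8 + 56, 9 + 9) = Gamma(64, 18).
Posterior variance = α'/β'² = 64/324 = 16/81.

16/81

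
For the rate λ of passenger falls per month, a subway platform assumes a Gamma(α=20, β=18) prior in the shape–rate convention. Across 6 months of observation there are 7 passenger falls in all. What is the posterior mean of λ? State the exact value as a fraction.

9/8

Total count 7 over total exposure 6 months.
By Gamma–Poisson conjugacy, the posterior is Gamma(α + Σx, β + Σt) = Gamma(20 + 7, 18 + 6) = Gamma(27, 24).
Posterior mean = α'/β' = 27/24 = 9/8.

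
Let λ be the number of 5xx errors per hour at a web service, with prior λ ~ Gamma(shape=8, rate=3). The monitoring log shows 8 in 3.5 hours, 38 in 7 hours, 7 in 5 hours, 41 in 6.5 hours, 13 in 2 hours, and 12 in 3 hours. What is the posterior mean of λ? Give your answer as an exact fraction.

Total count: 8 + 38 + 7 + 41 + 13 + 12 = 119.
Total exposure: 3.5 + 7 + 5 + 6.5 + 2 + 3 = 27 hours.
The Gamma prior is conjugate for the Poisson rate, so λ | data ~ Gamma(8+119, 3+27) = Gamma(127, 30).
Posterior mean = α'/β' = 127/30.

127/30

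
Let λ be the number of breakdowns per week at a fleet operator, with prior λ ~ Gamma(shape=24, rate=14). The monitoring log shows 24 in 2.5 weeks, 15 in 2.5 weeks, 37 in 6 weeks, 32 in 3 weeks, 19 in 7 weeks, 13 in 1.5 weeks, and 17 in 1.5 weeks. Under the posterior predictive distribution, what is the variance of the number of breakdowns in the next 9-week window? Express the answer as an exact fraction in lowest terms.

76563/1444

Total count: 24 + 15 + 37 + 32 + 19 + 13 + 17 = 157.
Total exposure: 2.5 + 2.5 + 6 + 3 + 7 + 1.5 + 1.5 = 24 weeks.
Posterior: α' = 24 + 157 = 181, β' = 14 + 24 = 38.
The posterior predictive for a window of length T is Negative Binomial with variance T·α'·(β'+T)/β'² = 9·181·47/1444 = 76563/1444.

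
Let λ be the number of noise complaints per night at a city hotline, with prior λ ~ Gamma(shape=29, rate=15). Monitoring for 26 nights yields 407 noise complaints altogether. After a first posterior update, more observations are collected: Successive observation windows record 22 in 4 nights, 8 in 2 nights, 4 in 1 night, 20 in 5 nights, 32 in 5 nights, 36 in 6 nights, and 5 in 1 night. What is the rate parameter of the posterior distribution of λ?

65

Total count 407 over total exposure 26 nights.
After the first batch: Gamma(29 + 407, 15 + 26) = Gamma(436, 41).
Total count: 22 + 8 + 4 + 20 + 32 + 36 + 5 = 127.
Total exposure: 4 + 2 + 1 + 5 + 5 + 6 + 1 = 24 nights.
After the second batch: Gamma(436 + 127, 41 + 24) = Gamma(563, 65).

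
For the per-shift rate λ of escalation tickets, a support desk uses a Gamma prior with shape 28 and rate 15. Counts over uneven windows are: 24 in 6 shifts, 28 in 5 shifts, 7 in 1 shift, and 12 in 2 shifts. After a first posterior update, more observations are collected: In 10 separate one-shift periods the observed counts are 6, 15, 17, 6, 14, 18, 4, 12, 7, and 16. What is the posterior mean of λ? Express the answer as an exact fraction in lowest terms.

214/39

Total count: 24 + 28 + 7 + 12 = 71.
Total exposure: 6 + 5 + 1 + 2 = 14 shifts.
After the first batch: Gamma(28 + 71, 15 + 14) = Gamma(99, 29).
Total count: 6 + 15 + 17 + 6 + 14 + 18 + 4 + 12 + 7 + 16 = 115.
Total exposure: 10 shifts.
After the second batch: Gamma(99 + 115, 29 + 10) = Gamma(214, 39).
Posterior mean = α'/β' = 214/39.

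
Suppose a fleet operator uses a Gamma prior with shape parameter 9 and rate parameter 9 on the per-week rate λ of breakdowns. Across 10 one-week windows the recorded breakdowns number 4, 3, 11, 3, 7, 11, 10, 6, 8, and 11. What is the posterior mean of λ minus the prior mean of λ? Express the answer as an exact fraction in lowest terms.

64/19

Total count: 4 + 3 + 11 + 3 + 7 + 11 + 10 + 6 + 8 + 11 = 74.
Total exposure: 10 weeks.
Posterior: α' = 9 + 74 = 83, β' = 9 + 10 = 19.
Posterior mean = 83/19 = 83/19; prior mean = 9/9 = 1. Difference = 83/19 − 1 = 64/19.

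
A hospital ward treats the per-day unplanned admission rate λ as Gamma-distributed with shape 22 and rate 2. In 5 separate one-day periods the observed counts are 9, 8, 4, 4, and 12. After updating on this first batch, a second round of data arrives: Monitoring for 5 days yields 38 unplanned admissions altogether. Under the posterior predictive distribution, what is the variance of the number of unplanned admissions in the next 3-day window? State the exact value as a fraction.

485/16

Total count: 9 + 8 + 4 + 4 + 12 = 37.
Total exposure: 5 days.
After the first batch: Gamma(22 + 37, 2 + 5) = Gamma(59, 7).
Total count 38 over total exposure 5 days.
After the second batch: Gamma(59 + 38, 7 + 5) = Gamma(97, 12).
The posterior predictive for a window of length T is Negative Binomial with variance T·α'·(β'+T)/β'² = 3·97·15/144 = 485/16.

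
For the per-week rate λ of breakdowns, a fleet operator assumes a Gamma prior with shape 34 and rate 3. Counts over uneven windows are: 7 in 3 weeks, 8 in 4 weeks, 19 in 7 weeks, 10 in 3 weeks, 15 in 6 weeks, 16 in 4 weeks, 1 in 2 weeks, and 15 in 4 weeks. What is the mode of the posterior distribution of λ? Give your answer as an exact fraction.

31/9

Total count: 7 + 8 + 19 + 10 + 15 + 16 + 1 + 15 = 91.
Total exposure: 3 + 4 + 7 + 3 + 6 + 4 + 2 + 4 = 33 weeks.
Posterior: α' = 34 + 91 = 125, β' = 3 + 33 = 36.
Posterior mode = (α'−1)/β' = 124/36 = 31/9.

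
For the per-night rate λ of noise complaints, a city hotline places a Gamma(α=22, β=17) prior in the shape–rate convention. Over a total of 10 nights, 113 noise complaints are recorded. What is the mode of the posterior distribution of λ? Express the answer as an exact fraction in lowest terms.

Total count 113 over total exposure 10 nights.
Posterior: α' = 22 + 113 = 135, β' = 17 + 10 = 27.
Posterior mode = (α'−1)/β' = 134/27.

134/27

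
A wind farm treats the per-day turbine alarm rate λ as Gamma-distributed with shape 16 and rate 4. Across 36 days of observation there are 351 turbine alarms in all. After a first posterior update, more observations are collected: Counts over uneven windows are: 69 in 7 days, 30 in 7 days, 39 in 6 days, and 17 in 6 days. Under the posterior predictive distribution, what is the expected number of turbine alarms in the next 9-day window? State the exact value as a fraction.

Total count 351 over total exposure 36 days.
After the first batch: Gamma(16 + 351, 4 + 36) = Gamma(367, 40).
Total count: 69 + 30 + 39 + 17 = 155.
Total exposure: 7 + 7 + 6 + 6 = 26 days.
After the second batch: Gamma(367 + 155, 40 + 26) = Gamma(522, 66).
Predictive mean over a 9-day window = T·E[λ|data] = 9·522/66 = 783/11.

783/11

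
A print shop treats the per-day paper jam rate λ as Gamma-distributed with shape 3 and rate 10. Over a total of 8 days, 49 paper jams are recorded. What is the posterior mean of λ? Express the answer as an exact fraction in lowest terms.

Total count 49 over total exposure 8 days.
The Gamma prior is conjugate for the Poisson rate, so λ | data ~ Gamma(3+49, 10+8) = Gamma(52, 18).
Posterior mean = α'/β' = 52/18 = 26/9.

26/9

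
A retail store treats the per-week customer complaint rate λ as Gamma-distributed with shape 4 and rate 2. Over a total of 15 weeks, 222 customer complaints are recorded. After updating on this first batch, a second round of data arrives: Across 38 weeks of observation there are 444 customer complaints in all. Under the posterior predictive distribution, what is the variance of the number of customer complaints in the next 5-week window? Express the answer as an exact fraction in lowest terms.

Total count 222 over total exposure 15 weeks.
After the first batch: Gamma(4 + 222, 2 + 15) = Gamma(226, 17).
Total count 444 over total exposure 38 weeks.
After the second batch: Gamma(226 + 444, 17 + 38) = Gamma(670, 55).
The posterior predictive for a window of length T is Negative Binomial with variance T·α'·(β'+T)/β'² = 5·670·60/3025 = 8040/121.

8040/121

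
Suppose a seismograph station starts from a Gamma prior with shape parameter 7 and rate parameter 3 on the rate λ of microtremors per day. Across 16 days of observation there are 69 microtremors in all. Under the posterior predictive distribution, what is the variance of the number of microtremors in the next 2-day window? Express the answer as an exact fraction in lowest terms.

Total count 69 over total exposure 16 days.
Posterior: α' = 7 + 69 = 76, β' = 3 + 16 = 19.
The posterior predictive for a window of length T is Negative Binomial with variance T·α'·(β'+T)/β'² = 2·76·21/361 = 168/19.

168/19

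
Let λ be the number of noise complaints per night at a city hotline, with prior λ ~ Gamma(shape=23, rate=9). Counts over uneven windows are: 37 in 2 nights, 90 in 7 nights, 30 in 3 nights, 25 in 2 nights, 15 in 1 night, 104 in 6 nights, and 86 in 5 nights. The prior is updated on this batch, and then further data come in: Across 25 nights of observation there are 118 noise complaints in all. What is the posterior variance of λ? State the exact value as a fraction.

Total count: 37 + 90 + 30 + 25 + 15 + 104 + 86 = 387.
Total exposure: 2 + 7 + 3 + 2 + 1 + 6 + 5 = 26 nights.
After the first batch: Gamma(23 + 387, 9 + 26) = Gamma(410, 35).
Total count 118 over total exposure 25 nights.
After the second batch: Gamma(410 + 118, 35 + 25) = Gamma(528, 60).
Posterior variance = α'/β'² = 528/3600 = 11/75.

11/75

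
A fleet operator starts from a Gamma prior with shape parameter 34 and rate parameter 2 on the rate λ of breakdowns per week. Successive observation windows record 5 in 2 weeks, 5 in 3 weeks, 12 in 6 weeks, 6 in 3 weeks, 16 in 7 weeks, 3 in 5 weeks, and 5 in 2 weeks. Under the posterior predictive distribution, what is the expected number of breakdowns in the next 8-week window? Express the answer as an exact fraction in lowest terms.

Total count: 5 + 5 + 12 + 6 + 16 + 3 + 5 = 52.
Total exposure: 2 + 3 + 6 + 3 + 7 + 5 + 2 = 28 weeks.
Posterior: α' = 34 + 52 = 86, β' = 2 + 28 = 30.
Predictive mean over an 8-week window = T·E[λ|data] = 8·86/30 = 344/15.

344/15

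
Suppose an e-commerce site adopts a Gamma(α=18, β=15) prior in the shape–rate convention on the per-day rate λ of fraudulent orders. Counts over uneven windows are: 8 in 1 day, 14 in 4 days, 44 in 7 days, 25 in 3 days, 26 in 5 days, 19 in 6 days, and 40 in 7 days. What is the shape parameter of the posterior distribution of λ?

Total count: 8 + 14 + 44 + 25 + 26 + 19 + 40 = 176.
Total exposure: 1 + 4 + 7 + 3 + 5 + 6 + 7 = 33 days.
Posterior: α' = 18 + 176 = 194, β' = 15 + 33 = 48.

194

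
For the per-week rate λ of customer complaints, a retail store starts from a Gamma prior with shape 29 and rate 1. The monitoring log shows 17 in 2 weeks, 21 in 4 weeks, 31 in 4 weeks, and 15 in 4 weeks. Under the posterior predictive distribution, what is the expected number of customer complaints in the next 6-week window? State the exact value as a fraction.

Total count: 17 + 21 + 31 + 15 = 84.
Total exposure: 2 + 4 + 4 + 4 = 14 weeks.
Gamma(α, β) with Poisson data over total exposure Σt gives posterior Gamma(α+Σx, β+Σt) = Gamma(113, 15).
Predictive mean over a 6-week window = T·E[λ|data] = 6·113/15 = 226/5.

226/5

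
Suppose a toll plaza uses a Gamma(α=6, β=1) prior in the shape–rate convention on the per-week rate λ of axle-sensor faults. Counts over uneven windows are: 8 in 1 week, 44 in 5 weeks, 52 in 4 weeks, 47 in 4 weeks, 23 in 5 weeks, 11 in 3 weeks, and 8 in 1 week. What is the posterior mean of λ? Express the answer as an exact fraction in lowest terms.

199/24

Total count: 8 + 44 + 52 + 47 + 23 + 11 + 8 = 193.
Total exposure: 1 + 5 + 4 + 4 + 5 + 3 + 1 = 23 weeks.
Gamma(α, β) with Poisson data over total exposure Σt gives posterior Gamma(α+Σx, β+Σt) = Gamma(199, 24).
Posterior mean = α'/β' = 199/24.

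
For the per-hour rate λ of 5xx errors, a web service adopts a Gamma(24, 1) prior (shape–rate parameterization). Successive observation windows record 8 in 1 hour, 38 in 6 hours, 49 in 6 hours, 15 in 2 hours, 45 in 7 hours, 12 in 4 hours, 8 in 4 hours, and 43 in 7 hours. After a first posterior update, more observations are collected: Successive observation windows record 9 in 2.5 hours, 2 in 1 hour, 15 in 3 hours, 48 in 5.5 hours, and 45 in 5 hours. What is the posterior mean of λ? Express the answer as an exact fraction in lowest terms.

361/55

Total count: 8 + 38 + 49 + 15 + 45 + 12 + 8 + 43 = 218.
Total exposure: 1 + 6 + 6 + 2 + 7 + 4 + 4 + 7 = 37 hours.
After the first batch: Gamma(24 + 218, 1 + 37) = Gamma(242, 38).
Total count: 9 + 2 + 15 + 48 + 45 = 119.
Total exposure: 2.5 + 1 + 3 + 5.5 + 5 = 17 hours.
After the second batch: Gamma(242 + 119, 38 + 17) = Gamma(361, 55).
Posterior mean = α'/β' = 361/55.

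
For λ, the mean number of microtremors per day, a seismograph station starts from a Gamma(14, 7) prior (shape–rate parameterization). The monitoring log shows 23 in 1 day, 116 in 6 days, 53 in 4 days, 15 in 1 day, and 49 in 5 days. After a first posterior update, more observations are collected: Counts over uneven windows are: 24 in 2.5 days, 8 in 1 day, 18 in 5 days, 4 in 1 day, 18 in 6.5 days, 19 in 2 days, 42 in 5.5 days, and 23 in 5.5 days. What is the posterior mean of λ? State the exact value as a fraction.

Total count: 23 + 116 + 53 + 15 + 49 = 256.
Total exposure: 1 + 6 + 4 + 1 + 5 = 17 days.
After the first batch: Gamma(14 + 256, 7 + 17) = Gamma(270, 24).
Total count: 24 + 8 + 18 + 4 + 18 + 19 + 42 + 23 = 156.
Total exposure: 2.5 + 1 + 5 + 1 + 6.5 + 2 + 5.5 + 5.5 = 29 days.
After the second batch: Gamma(270 + 156, 24 + 29) = Gamma(426, 53).
Posterior mean = α'/β' = 426/53.

426/53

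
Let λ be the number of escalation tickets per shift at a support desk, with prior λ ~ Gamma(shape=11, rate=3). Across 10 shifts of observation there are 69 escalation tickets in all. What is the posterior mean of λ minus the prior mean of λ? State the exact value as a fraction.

Total count 69 over total exposure 10 shifts.
The Gamma prior is conjugate for the Poisson rate, so λ | data ~ Gamma(11+69, 3+10) = Gamma(80, 13).
Posterior mean = 80/13 = 80/13; prior mean = 11/3 = 11/3. Difference = 80/13 − 11/3 = 97/39.

97/39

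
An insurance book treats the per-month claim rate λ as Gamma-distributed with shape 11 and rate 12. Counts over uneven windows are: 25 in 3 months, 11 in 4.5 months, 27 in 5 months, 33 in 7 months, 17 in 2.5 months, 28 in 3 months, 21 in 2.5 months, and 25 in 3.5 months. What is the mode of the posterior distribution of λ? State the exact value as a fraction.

197/43

Total count: 25 + 11 + 27 + 33 + 17 + 28 + 21 + 25 = 187.
Total exposure: 3 + 4.5 + 5 + 7 + 2.5 + 3 + 2.5 + 3.5 = 31 months.
The Gamma prior is conjugate for the Poisson rate, so λ | data ~ Gamma(11+187, 12+31) = Gamma(198, 43).
Posterior mode = (α'−1)/β' = 197/43.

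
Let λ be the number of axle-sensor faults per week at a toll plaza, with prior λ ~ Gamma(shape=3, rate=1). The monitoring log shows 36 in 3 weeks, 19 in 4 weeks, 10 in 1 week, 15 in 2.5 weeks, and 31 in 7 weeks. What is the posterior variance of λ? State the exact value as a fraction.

456/1369

Total count: 36 + 19 + 10 + 15 + 31 = 111.
Total exposure: 3 + 4 + 1 + 2.5 + 7 = 17.5 weeks.
Posterior: α' = 3 + 111 = 114, β' = 1 + 17.5 = 37/2.
Posterior variance = α'/β'² = 114/(1369/4) = 456/1369.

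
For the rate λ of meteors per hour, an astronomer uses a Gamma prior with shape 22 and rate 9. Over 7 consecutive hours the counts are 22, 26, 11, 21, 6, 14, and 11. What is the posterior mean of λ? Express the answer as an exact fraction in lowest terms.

Total count: 22 + 26 + 11 + 21 + 6 + 14 + 11 = 111.
Total exposure: 7 hours.
By Gamma–Poisson conjugacy, the posterior is Gamma(α + Σx, β + Σt) = Gamma(22 + 111, 9 + 7) = Gamma(133, 16).
Posterior mean = α'/β' = 133/16.

133/16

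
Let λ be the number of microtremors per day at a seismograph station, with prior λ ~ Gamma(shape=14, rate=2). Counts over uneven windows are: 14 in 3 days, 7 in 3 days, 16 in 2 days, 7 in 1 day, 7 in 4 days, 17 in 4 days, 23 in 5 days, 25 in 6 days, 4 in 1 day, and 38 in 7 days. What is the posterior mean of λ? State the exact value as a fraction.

Total count: 14 + 7 + 16 + 7 + 7 + 17 + 23 + 25 + 4 + 38 = 158.
Total exposure: 3 + 3 + 2 + 1 + 4 + 4 + 5 + 6 + 1 + 7 = 36 days.
By Gamma–Poisson conjugacy, the posterior is Gamma(α + Σx, β + Σt) = Gamma(14 + 158, 2 + 36) = Gamma(172, 38).
Posterior mean = α'/β' = 172/38 = 86/19.

86/19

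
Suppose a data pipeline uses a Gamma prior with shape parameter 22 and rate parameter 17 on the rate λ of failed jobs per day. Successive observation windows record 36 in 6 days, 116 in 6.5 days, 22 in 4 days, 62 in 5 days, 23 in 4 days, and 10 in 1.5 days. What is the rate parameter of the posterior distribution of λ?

Total count: 36 + 116 + 22 + 62 + 23 + 10 = 269.
Total exposure: 6 + 6.5 + 4 + 5 + 4 + 1.5 = 27 days.
By Gamma–Poisson conjugacy, the posterior is Gamma(α + Σx, β + Σt) = Gamma(22 + 269, 17 + 27) = Gamma(291, 44).

44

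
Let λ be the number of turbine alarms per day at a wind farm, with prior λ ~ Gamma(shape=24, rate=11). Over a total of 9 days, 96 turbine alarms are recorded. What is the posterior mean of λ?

6

Total count 96 over total exposure 9 days.
Gamma(α, β) with Poisson data over total exposure Σt gives posterior Gamma(α+Σx, β+Σt) = Gamma(120, 20).
Posterior mean = α'/β' = 120/20 = 6.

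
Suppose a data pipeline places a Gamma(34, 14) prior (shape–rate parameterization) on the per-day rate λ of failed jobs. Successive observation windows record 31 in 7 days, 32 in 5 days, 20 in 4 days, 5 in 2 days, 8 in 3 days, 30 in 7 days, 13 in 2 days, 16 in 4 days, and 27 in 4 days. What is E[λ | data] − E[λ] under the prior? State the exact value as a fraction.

157/91

Total count: 31 + 32 + 20 + 5 + 8 + 30 + 13 + 16 + 27 = 182.
Total exposure: 7 + 5 + 4 + 2 + 3 + 7 + 2 + 4 + 4 = 38 days.
Conjugate update: add total count to the shape and total exposure to the rate, giving Gamma(216, 52).
Posterior mean = 216/52 = 54/13; prior mean = 34/14 = 17/7. Difference = 54/13 − 17/7 = 157/91.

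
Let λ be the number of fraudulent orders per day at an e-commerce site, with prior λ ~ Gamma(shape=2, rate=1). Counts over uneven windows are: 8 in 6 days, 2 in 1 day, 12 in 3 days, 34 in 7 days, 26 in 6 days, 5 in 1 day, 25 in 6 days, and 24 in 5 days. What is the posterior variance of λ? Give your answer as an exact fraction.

23/216

Total count: 8 + 2 + 12 + 34 + 26 + 5 + 25 + 24 = 136.
Total exposure: 6 + 1 + 3 + 7 + 6 + 1 + 6 + 5 = 35 days.
Gamma(α, β) with Poisson data over total exposure Σt gives posterior Gamma(α+Σx, β+Σt) = Gamma(138, 36).
Posterior variance = α'/β'² = 138/1296 = 23/216.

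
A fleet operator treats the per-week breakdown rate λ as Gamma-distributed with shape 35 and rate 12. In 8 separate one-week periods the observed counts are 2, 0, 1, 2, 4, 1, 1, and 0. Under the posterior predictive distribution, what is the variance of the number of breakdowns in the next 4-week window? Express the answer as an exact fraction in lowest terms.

276/25

Total count: 2 + 0 + 1 + 2 + 4 + 1 + 1 + 0 = 11.
Total exposure: 8 weeks.
Gamma(α, β) with Poisson data over total exposure Σt gives posterior Gamma(α+Σx, β+Σt) = Gamma(46, 20).
The posterior predictive for a window of length T is Negative Binomial with variance T·α'·(β'+T)/β'² = 4·46·24/400 = 276/25.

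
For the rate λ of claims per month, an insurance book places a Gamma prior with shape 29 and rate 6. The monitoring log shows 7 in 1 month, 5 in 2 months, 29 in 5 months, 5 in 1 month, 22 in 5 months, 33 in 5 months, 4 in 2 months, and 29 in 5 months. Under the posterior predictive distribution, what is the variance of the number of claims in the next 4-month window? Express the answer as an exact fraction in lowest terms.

Total count: 7 + 5 + 29 + 5 + 22 + 33 + 4 + 29 = 134.
Total exposure: 1 + 2 + 5 + 1 + 5 + 5 + 2 + 5 = 26 months.
Conjugate update: add total count to the shape and total exposure to the rate, giving Gamma(163, 32).
The posterior predictive for a window of length T is Negative Binomial with variance T·α'·(β'+T)/β'² = 4·163·36/1024 = 1467/64.

1467/64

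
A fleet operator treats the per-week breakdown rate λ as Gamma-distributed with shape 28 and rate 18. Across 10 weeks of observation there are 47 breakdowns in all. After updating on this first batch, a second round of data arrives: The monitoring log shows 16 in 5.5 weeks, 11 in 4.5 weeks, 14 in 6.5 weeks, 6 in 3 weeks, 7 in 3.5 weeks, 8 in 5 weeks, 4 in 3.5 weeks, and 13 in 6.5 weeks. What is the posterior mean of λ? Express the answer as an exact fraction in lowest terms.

Total count 47 over total exposure 10 weeks.
After the first batch: Gamma(28 + 47, 18 + 10) = Gamma(75, 28).
Total count: 16 + 11 + 14 + 6 + 7 + 8 + 4 + 13 = 79.
Total exposure: 5.5 + 4.5 + 6.5 + 3 + 3.5 + 5 + 3.5 + 6.5 = 38 weeks.
After the second batch: Gamma(75 + 79, 28 + 38) = Gamma(154, 66).
Posterior mean = α'/β' = 154/66 = 7/3.

7/3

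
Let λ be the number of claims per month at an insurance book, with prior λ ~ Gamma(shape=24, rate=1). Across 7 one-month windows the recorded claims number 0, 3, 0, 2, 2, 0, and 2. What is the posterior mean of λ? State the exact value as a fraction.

Total count: 0 + 3 + 0 + 2 + 2 + 0 + 2 = 9.
Total exposure: 7 months.
Gamma(α, β) with Poisson data over total exposure Σt gives posterior Gamma(α+Σx, β+Σt) = Gamma(33, 8).
Posterior mean = α'/β' = 33/8.

33/8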